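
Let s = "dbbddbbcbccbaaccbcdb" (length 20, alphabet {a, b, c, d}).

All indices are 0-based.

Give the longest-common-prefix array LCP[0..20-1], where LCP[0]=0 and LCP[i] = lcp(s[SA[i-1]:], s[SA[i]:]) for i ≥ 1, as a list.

[0, 1, 0, 1, 1, 2, 1, 2, 2, 1, 0, 2, 3, 1, 3, 1, 0, 2, 3, 1]

rank | idx | suffix
   0 |  12 | aaccbcdb
   1 |  13 | accbcdb
   2 |  19 | b
   3 |  11 | baaccbcdb
   4 |   5 | bbcbccbaaccbcdb
   5 |   1 | bbddbbcbccbaaccbcdb
   6 |   6 | bcbccbaaccbcdb
   7 |   8 | bccbaaccbcdb
   8 |  16 | bcdb
   9 |   2 | bddbbcbccbaaccbcdb
  10 |  10 | cbaaccbcdb
  11 |   7 | cbccbaaccbcdb
  12 |  15 | cbcdb
  13 |   9 | ccbaaccbcdb
  14 |  14 | ccbcdb
  15 |  17 | cdb
  16 |  18 | db
  17 |   4 | dbbcbccbaaccbcdb
  18 |   0 | dbbddbbcbccbaaccbcdb
  19 |   3 | ddbbcbccbaaccbcdb

SA = [12, 13, 19, 11, 5, 1, 6, 8, 16, 2, 10, 7, 15, 9, 14, 17, 18, 4, 0, 3]
rank  pair      lcp
   1  s[12:],s[13:]  1  'a'
   2  s[13:],s[19:]  0  ''
   3  s[19:],s[11:]  1  'b'
   4  s[11:],s[5:]  1  'b'
   5  s[5:],s[1:]  2  'bb'
   6  s[1:],s[6:]  1  'b'
   7  s[6:],s[8:]  2  'bc'
   8  s[8:],s[16:]  2  'bc'
   9  s[16:],s[2:]  1  'b'
  10  s[2:],s[10:]  0  ''
  11  s[10:],s[7:]  2  'cb'
  12  s[7:],s[15:]  3  'cbc'
  13  s[15:],s[9:]  1  'c'
  14  s[9:],s[14:]  3  'ccb'
  15  s[14:],s[17:]  1  'c'
  16  s[17:],s[18:]  0  ''
  17  s[18:],s[4:]  2  'db'
  18  s[4:],s[0:]  3  'dbb'
  19  s[0:],s[3:]  1  'd'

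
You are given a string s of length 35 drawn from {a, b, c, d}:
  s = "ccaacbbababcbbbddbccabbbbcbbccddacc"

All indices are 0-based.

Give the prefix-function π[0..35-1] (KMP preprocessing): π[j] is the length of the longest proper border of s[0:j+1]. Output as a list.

[0, 1, 0, 0, 1, 0, 0, 0, 0, 0, 0, 1, 0, 0, 0, 0, 0, 0, 1, 2, 3, 0, 0, 0, 0, 1, 0, 0, 1, 2, 0, 0, 0, 1, 2]

π[0] = 0
j=1 s[j]='c': π[1]=1 (border 'c')
j=2 s[j]='a': k: 1→0; π[2]=0 (border '')
j=3 s[j]='a': π[3]=0 (border '')
j=4 s[j]='c': π[4]=1 (border 'c')
j=5 s[j]='b': k: 1→0; π[5]=0 (border '')
j=6 s[j]='b': π[6]=0 (border '')
j=7 s[j]='a': π[7]=0 (border '')
j=8 s[j]='b': π[8]=0 (border '')
j=9 s[j]='a': π[9]=0 (border '')
j=10 s[j]='b': π[10]=0 (border '')
j=11 s[j]='c': π[11]=1 (border 'c')
j=12 s[j]='b': k: 1→0; π[12]=0 (border '')
j=13 s[j]='b': π[13]=0 (border '')
j=14 s[j]='b': π[14]=0 (border '')
j=15 s[j]='d': π[15]=0 (border '')
j=16 s[j]='d': π[16]=0 (border '')
j=17 s[j]='b': π[17]=0 (border '')
j=18 s[j]='c': π[18]=1 (border 'c')
j=19 s[j]='c': π[19]=2 (border 'cc')
j=20 s[j]='a': π[20]=3 (border 'cca')
j=21 s[j]='b': k: 3→0; π[21]=0 (border '')
j=22 s[j]='b': π[22]=0 (border '')
j=23 s[j]='b': π[23]=0 (border '')
j=24 s[j]='b': π[24]=0 (border '')
j=25 s[j]='c': π[25]=1 (border 'c')
j=26 s[j]='b': k: 1→0; π[26]=0 (border '')
j=27 s[j]='b': π[27]=0 (border '')
j=28 s[j]='c': π[28]=1 (border 'c')
j=29 s[j]='c': π[29]=2 (border 'cc')
j=30 s[j]='d': k: 2→1→0; π[30]=0 (border '')
j=31 s[j]='d': π[31]=0 (border '')
j=32 s[j]='a': π[32]=0 (border '')
j=33 s[j]='c': π[33]=1 (border 'c')
j=34 s[j]='c': π[34]=2 (border 'cc')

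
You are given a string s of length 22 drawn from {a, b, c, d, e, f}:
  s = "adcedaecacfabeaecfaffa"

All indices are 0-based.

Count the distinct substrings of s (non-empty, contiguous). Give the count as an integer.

230

rank | idx | suffix
   0 |  21 | a
   1 |  11 | abeaecfaffa
   2 |   8 | acfabeaecfaffa
   3 |   0 | adcedaecacfabeaecfaffa
   4 |   5 | aecacfabeaecfaffa
   5 |  14 | aecfaffa
   6 |  18 | affa
   7 |  12 | beaecfaffa
   8 |   7 | cacfabeaecfaffa
   9 |   2 | cedaecacfabeaecfaffa
  10 |   9 | cfabeaecfaffa
  11 |  16 | cfaffa
  12 |   4 | daecacfabeaecfaffa
  13 |   1 | dcedaecacfabeaecfaffa
  14 |  13 | eaecfaffa
  15 |   6 | ecacfabeaecfaffa
  16 |  15 | ecfaffa
  17 |   3 | edaecacfabeaecfaffa
  18 |  20 | fa
  19 |  10 | fabeaecfaffa
  20 |  17 | faffa
  21 |  19 | ffa

SA = [21, 11, 8, 0, 5, 14, 18, 12, 7, 2, 9, 16, 4, 1, 13, 6, 15, 3, 20, 10, 17, 19]
rank  pair      lcp
   1  s[21:],s[11:]  1  'a'
   2  s[11:],s[8:]  1  'a'
   3  s[8:],s[0:]  1  'a'
   4  s[0:],s[5:]  1  'a'
   5  s[5:],s[14:]  3  'aec'
   6  s[14:],s[18:]  1  'a'
   7  s[18:],s[12:]  0  ''
   8  s[12:],s[7:]  0  ''
   9  s[7:],s[2:]  1  'c'
  10  s[2:],s[9:]  1  'c'
  11  s[9:],s[16:]  3  'cfa'
  12  s[16:],s[4:]  0  ''
  13  s[4:],s[1:]  1  'd'
  14  s[1:],s[13:]  0  ''
  15  s[13:],s[6:]  1  'e'
  16  s[6:],s[15:]  2  'ec'
  17  s[15:],s[3:]  1  'e'
  18  s[3:],s[20:]  0  ''
  19  s[20:],s[10:]  2  'fa'
  20  s[10:],s[17:]  2  'fa'
  21  s[17:],s[19:]  1  'f'

n(n+1)/2 = 22·23/2 = 253
Σ LCP = 0 + 1 + 1 + 1 + 1 + 3 + 1 + 0 + 0 + 1 + 1 + 3 + 0 + 1 + 0 + 1 + 2 + 1 + 0 + 2 + 2 + 1 = 23
distinct = 253 − 23 = 230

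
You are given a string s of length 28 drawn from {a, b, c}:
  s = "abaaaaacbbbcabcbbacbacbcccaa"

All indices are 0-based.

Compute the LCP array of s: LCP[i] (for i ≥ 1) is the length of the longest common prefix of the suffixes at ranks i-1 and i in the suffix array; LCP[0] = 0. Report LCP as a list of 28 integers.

[0, 1, 2, 4, 3, 2, 1, 2, 1, 3, 3, 0, 2, 4, 1, 2, 2, 1, 2, 2, 0, 2, 1, 2, 3, 2, 1, 2]

rank | idx | suffix
   0 |  27 | a
   1 |  26 | aa
   2 |   2 | aaaaacbbbcabcbbacbacbcccaa
   3 |   3 | aaaacbbbcabcbbacbacbcccaa
   4 |   4 | aaacbbbcabcbbacbacbcccaa
   5 |   5 | aacbbbcabcbbacbacbcccaa
   6 |   0 | abaaaaacbbbcabcbbacbacbcccaa
   7 |  12 | abcbbacbacbcccaa
   8 |  17 | acbacbcccaa
   9 |   6 | acbbbcabcbbacbacbcccaa
  10 |  20 | acbcccaa
  11 |   1 | baaaaacbbbcabcbbacbacbcccaa
  12 |  16 | bacbacbcccaa
  13 |  19 | bacbcccaa
  14 |  15 | bbacbacbcccaa
  15 |   8 | bbbcabcbbacbacbcccaa
  16 |   9 | bbcabcbbacbacbcccaa
  17 |  10 | bcabcbbacbacbcccaa
  18 |  13 | bcbbacbacbcccaa
  19 |  22 | bcccaa
  20 |  25 | caa
  21 |  11 | cabcbbacbacbcccaa
  22 |  18 | cbacbcccaa
  23 |  14 | cbbacbacbcccaa
  24 |   7 | cbbbcabcbbacbacbcccaa
  25 |  21 | cbcccaa
  26 |  24 | ccaa
  27 |  23 | cccaa

SA = [27, 26, 2, 3, 4, 5, 0, 12, 17, 6, 20, 1, 16, 19, 15, 8, 9, 10, 13, 22, 25, 11, 18, 14, 7, 21, 24, 23]
rank  pair      lcp
   1  s[27:],s[26:]  1  'a'
   2  s[26:],s[2:]  2  'aa'
   3  s[2:],s[3:]  4  'aaaa'
   4  s[3:],s[4:]  3  'aaa'
   5  s[4:],s[5:]  2  'aa'
   6  s[5:],s[0:]  1  'a'
   7  s[0:],s[12:]  2  'ab'
   8  s[12:],s[17:]  1  'a'
   9  s[17:],s[6:]  3  'acb'
  10  s[6:],s[20:]  3  'acb'
  11  s[20:],s[1:]  0  ''
  12  s[1:],s[16:]  2  'ba'
  13  s[16:],s[19:]  4  'bacb'
  14  s[19:],s[15:]  1  'b'
  15  s[15:],s[8:]  2  'bb'
  16  s[8:],s[9:]  2  'bb'
  17  s[9:],s[10:]  1  'b'
  18  s[10:],s[13:]  2  'bc'
  19  s[13:],s[22:]  2  'bc'
  20  s[22:],s[25:]  0  ''
  21  s[25:],s[11:]  2  'ca'
  22  s[11:],s[18:]  1  'c'
  23  s[18:],s[14:]  2  'cb'
  24  s[14:],s[7:]  3  'cbb'
  25  s[7:],s[21:]  2  'cb'
  26  s[21:],s[24:]  1  'c'
  27  s[24:],s[23:]  2  'cc'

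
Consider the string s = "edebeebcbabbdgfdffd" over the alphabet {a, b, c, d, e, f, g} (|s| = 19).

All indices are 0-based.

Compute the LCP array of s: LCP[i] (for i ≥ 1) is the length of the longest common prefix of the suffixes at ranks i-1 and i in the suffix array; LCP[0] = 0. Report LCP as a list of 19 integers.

rank→(start, suffix):
  0 → (9, 'abbdgfdffd')
  1 → (8, 'babbdgfdffd')
  2 → (10, 'bbdgfdffd')
  3 → (6, 'bcbabbdgfdffd')
  4 → (11, 'bdgfdffd')
  5 → (3, 'beebcbabbdgfdffd')
  6 → (7, 'cbabbdgfdffd')
  7 → (18, 'd')
  8 → (1, 'debeebcbabbdgfdffd')
  9 → (15, 'dffd')
  10 → (12, 'dgfdffd')
  11 → (5, 'ebcbabbdgfdffd')
  12 → (2, 'ebeebcbabbdgfdffd')
  13 → (0, 'edebeebcbabbdgfdffd')
  14 → (4, 'eebcbabbdgfdffd')
  15 → (17, 'fd')
  16 → (14, 'fdffd')
  17 → (16, 'ffd')
  18 → (13, 'gfdffd')

SA = [9, 8, 10, 6, 11, 3, 7, 18, 1, 15, 12, 5, 2, 0, 4, 17, 14, 16, 13]
rank  pair      lcp
   1  s[9:],s[8:]  0  ''
   2  s[8:],s[10:]  1  'b'
   3  s[10:],s[6:]  1  'b'
   4  s[6:],s[11:]  1  'b'
   5  s[11:],s[3:]  1  'b'
   6  s[3:],s[7:]  0  ''
   7  s[7:],s[18:]  0  ''
   8  s[18:],s[1:]  1  'd'
   9  s[1:],s[15:]  1  'd'
  10  s[15:],s[12:]  1  'd'
  11  s[12:],s[5:]  0  ''
  12  s[5:],s[2:]  2  'eb'
  13  s[2:],s[0:]  1  'e'
  14  s[0:],s[4:]  1  'e'
  15  s[4:],s[17:]  0  ''
  16  s[17:],s[14:]  2  'fd'
  17  s[14:],s[16:]  1  'f'
  18  s[16:],s[13:]  0  ''

[0, 0, 1, 1, 1, 1, 0, 0, 1, 1, 1, 0, 2, 1, 1, 0, 2, 1, 0]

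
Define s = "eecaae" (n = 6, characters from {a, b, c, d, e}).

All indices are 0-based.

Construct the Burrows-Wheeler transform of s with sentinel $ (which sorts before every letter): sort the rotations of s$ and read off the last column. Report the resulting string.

ecaeae$

rank  rotation last
    0  $eecaae  e
    1  aae$eec  c
    2  ae$eeca  a
    3  caae$ee  e
    4  e$eecaa  a
    5  ecaae$e  e
    6  eecaae$  $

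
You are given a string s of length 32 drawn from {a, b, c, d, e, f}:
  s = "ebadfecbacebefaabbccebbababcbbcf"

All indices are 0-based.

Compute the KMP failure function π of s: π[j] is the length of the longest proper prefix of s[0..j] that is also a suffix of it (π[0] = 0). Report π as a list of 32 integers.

π[0] = 0
j=1 s[j]='b': π[1]=0 (border '')
j=2 s[j]='a': π[2]=0 (border '')
j=3 s[j]='d': π[3]=0 (border '')
j=4 s[j]='f': π[4]=0 (border '')
j=5 s[j]='e': π[5]=1 (border 'e')
j=6 s[j]='c': k: 1→0; π[6]=0 (border '')
j=7 s[j]='b': π[7]=0 (border '')
j=8 s[j]='a': π[8]=0 (border '')
j=9 s[j]='c': π[9]=0 (border '')
j=10 s[j]='e': π[10]=1 (border 'e')
j=11 s[j]='b': π[11]=2 (border 'eb')
j=12 s[j]='e': k: 2→0; π[12]=1 (border 'e')
j=13 s[j]='f': k: 1→0; π[13]=0 (border '')
j=14 s[j]='a': π[14]=0 (border '')
j=15 s[j]='a': π[15]=0 (border '')
j=16 s[j]='b': π[16]=0 (border '')
j=17 s[j]='b': π[17]=0 (border '')
j=18 s[j]='c': π[18]=0 (border '')
j=19 s[j]='c': π[19]=0 (border '')
j=20 s[j]='e': π[20]=1 (border 'e')
j=21 s[j]='b': π[21]=2 (border 'eb')
j=22 s[j]='b': k: 2→0; π[22]=0 (border '')
j=23 s[j]='a': π[23]=0 (border '')
j=24 s[j]='b': π[24]=0 (border '')
j=25 s[j]='a': π[25]=0 (border '')
j=26 s[j]='b': π[26]=0 (border '')
j=27 s[j]='c': π[27]=0 (border '')
j=28 s[j]='b': π[28]=0 (border '')
j=29 s[j]='b': π[29]=0 (border '')
j=30 s[j]='c': π[30]=0 (border '')
j=31 s[j]='f': π[31]=0 (border '')

[0, 0, 0, 0, 0, 1, 0, 0, 0, 0, 1, 2, 1, 0, 0, 0, 0, 0, 0, 0, 1, 2, 0, 0, 0, 0, 0, 0, 0, 0, 0, 0]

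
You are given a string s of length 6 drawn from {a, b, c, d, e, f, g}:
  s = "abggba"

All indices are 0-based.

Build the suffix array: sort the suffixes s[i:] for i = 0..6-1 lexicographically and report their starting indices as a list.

rank | idx | suffix
   0 |   5 | a
   1 |   0 | abggba
   2 |   4 | ba
   3 |   1 | bggba
   4 |   3 | gba
   5 |   2 | ggba

[5, 0, 4, 1, 3, 2]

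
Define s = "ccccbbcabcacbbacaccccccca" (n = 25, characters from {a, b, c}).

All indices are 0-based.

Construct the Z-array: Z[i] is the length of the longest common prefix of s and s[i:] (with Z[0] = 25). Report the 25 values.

[25, 3, 2, 1, 0, 0, 1, 0, 0, 1, 0, 1, 0, 0, 0, 1, 0, 4, 4, 4, 4, 3, 2, 1, 0]

Z[0]=25
i=1: i≥r, start 0; Z[1]=3 extend→box=[1,4)
i=2: min(r-i=2, Z[1]=3)=2; Z[2]=2
i=3: min(r-i=1, Z[2]=2)=1; Z[3]=1
i=4: i≥r, start 0; Z[4]=0
i=5: i≥r, start 0; Z[5]=0
i=6: i≥r, start 0; Z[6]=1 extend→box=[6,7)
i=7: i≥r, start 0; Z[7]=0
i=8: i≥r, start 0; Z[8]=0
i=9: i≥r, start 0; Z[9]=1 extend→box=[9,10)
i=10: i≥r, start 0; Z[10]=0
i=11: i≥r, start 0; Z[11]=1 extend→box=[11,12)
i=12: i≥r, start 0; Z[12]=0
i=13: i≥r, start 0; Z[13]=0
i=14: i≥r, start 0; Z[14]=0
i=15: i≥r, start 0; Z[15]=1 extend→box=[15,16)
i=16: i≥r, start 0; Z[16]=0
i=17: i≥r, start 0; Z[17]=4 extend→box=[17,21)
i=18: min(r-i=3, Z[1]=3)=3; Z[18]=4 extend→box=[18,22)
i=19: min(r-i=3, Z[1]=3)=3; Z[19]=4 extend→box=[19,23)
i=20: min(r-i=3, Z[1]=3)=3; Z[20]=4 extend→box=[20,24)
i=21: min(r-i=3, Z[1]=3)=3; Z[21]=3
i=22: min(r-i=2, Z[2]=2)=2; Z[22]=2
i=23: min(r-i=1, Z[3]=1)=1; Z[23]=1
i=24: i≥r, start 0; Z[24]=0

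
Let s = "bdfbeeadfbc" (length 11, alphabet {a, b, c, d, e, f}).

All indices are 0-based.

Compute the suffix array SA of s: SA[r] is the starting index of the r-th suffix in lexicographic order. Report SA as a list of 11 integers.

[6, 9, 0, 3, 10, 7, 1, 5, 4, 8, 2]

rank→(start, suffix):
  0 → (6, 'adfbc')
  1 → (9, 'bc')
  2 → (0, 'bdfbeeadfbc')
  3 → (3, 'beeadfbc')
  4 → (10, 'c')
  5 → (7, 'dfbc')
  6 → (1, 'dfbeeadfbc')
  7 → (5, 'eadfbc')
  8 → (4, 'eeadfbc')
  9 → (8, 'fbc')
  10 → (2, 'fbeeadfbc')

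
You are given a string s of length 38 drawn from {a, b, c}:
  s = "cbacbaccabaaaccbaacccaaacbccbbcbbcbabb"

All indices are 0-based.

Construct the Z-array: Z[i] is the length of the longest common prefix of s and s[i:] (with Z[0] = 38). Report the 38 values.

[38, 0, 0, 4, 0, 0, 1, 1, 0, 0, 0, 0, 0, 1, 3, 0, 0, 0, 1, 1, 1, 0, 0, 0, 2, 0, 1, 2, 0, 0, 2, 0, 0, 3, 0, 0, 0, 0]

Z[0]=38
i=1: outside box; Z[1]=0
i=2: outside box; Z[2]=0
i=3: outside box; Z[3]=4 extend→box=[3,7)
i=4: min(r-i=3, Z[1]=0)=0; Z[4]=0
i=5: min(r-i=2, Z[2]=0)=0; Z[5]=0
i=6: min(r-i=1, Z[3]=4)=1; Z[6]=1
i=7: outside box; Z[7]=1 extend→box=[7,8)
i=8: outside box; Z[8]=0
i=9: outside box; Z[9]=0
i=10: outside box; Z[10]=0
i=11: outside box; Z[11]=0
i=12: outside box; Z[12]=0
i=13: outside box; Z[13]=1 extend→box=[13,14)
i=14: outside box; Z[14]=3 extend→box=[14,17)
i=15: min(r-i=2, Z[1]=0)=0; Z[15]=0
i=16: min(r-i=1, Z[2]=0)=0; Z[16]=0
i=17: outside box; Z[17]=0
i=18: outside box; Z[18]=1 extend→box=[18,19)
i=19: outside box; Z[19]=1 extend→box=[19,20)
i=20: outside box; Z[20]=1 extend→box=[20,21)
i=21: outside box; Z[21]=0
i=22: outside box; Z[22]=0
i=23: outside box; Z[23]=0
i=24: outside box; Z[24]=2 extend→box=[24,26)
i=25: min(r-i=1, Z[1]=0)=0; Z[25]=0
i=26: outside box; Z[26]=1 extend→box=[26,27)
i=27: outside box; Z[27]=2 extend→box=[27,29)
i=28: min(r-i=1, Z[1]=0)=0; Z[28]=0
i=29: outside box; Z[29]=0
i=30: outside box; Z[30]=2 extend→box=[30,32)
i=31: min(r-i=1, Z[1]=0)=0; Z[31]=0
i=32: outside box; Z[32]=0
i=33: outside box; Z[33]=3 extend→box=[33,36)
i=34: min(r-i=2, Z[1]=0)=0; Z[34]=0
i=35: min(r-i=1, Z[2]=0)=0; Z[35]=0
i=36: outside box; Z[36]=0
i=37: outside box; Z[37]=0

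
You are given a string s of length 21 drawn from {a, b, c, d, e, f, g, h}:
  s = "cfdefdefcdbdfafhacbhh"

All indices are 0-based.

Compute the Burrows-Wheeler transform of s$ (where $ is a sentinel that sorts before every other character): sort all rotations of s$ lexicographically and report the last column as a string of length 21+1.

rank  rotation                last
    0  $cfdefdefcdbdfafhacbhh  h
    1  acbhh$cfdefdefcdbdfafh  h
    2  afhacbhh$cfdefdefcdbdf  f
    3  bdfafhacbhh$cfdefdefcd  d
    4  bhh$cfdefdefcdbdfafhac  c
    5  cbhh$cfdefdefcdbdfafha  a
    6  cdbdfafhacbhh$cfdefdef  f
    7  cfdefdefcdbdfafhacbhh$  $
    8  dbdfafhacbhh$cfdefdefc  c
    9  defcdbdfafhacbhh$cfdef  f
   10  defdefcdbdfafhacbhh$cf  f
   11  dfafhacbhh$cfdefdefcdb  b
   12  efcdbdfafhacbhh$cfdefd  d
   13  efdefcdbdfafhacbhh$cfd  d
   14  fafhacbhh$cfdefdefcdbd  d
   15  fcdbdfafhacbhh$cfdefde  e
   16  fdefcdbdfafhacbhh$cfde  e
   17  fdefdefcdbdfafhacbhh$c  c
   18  fhacbhh$cfdefdefcdbdfa  a
   19  h$cfdefdefcdbdfafhacbh  h
   20  hacbhh$cfdefdefcdbdfaf  f
   21  hh$cfdefdefcdbdfafhacb  b

hhfdcaf$cffbdddeecahfb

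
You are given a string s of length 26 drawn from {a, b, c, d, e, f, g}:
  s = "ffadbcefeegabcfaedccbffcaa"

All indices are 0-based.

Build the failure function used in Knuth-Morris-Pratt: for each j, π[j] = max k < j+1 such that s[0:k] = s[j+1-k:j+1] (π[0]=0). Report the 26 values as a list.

[0, 1, 0, 0, 0, 0, 0, 1, 0, 0, 0, 0, 0, 0, 1, 0, 0, 0, 0, 0, 0, 1, 2, 0, 0, 0]

π[0] = 0
j=1 s[j]='f': π[1]=1 (border 'f')
j=2 s[j]='a': k: 1→0; π[2]=0 (border '')
j=3 s[j]='d': π[3]=0 (border '')
j=4 s[j]='b': π[4]=0 (border '')
j=5 s[j]='c': π[5]=0 (border '')
j=6 s[j]='e': π[6]=0 (border '')
j=7 s[j]='f': π[7]=1 (border 'f')
j=8 s[j]='e': k: 1→0; π[8]=0 (border '')
j=9 s[j]='e': π[9]=0 (border '')
j=10 s[j]='g': π[10]=0 (border '')
j=11 s[j]='a': π[11]=0 (border '')
j=12 s[j]='b': π[12]=0 (border '')
j=13 s[j]='c': π[13]=0 (border '')
j=14 s[j]='f': π[14]=1 (border 'f')
j=15 s[j]='a': k: 1→0; π[15]=0 (border '')
j=16 s[j]='e': π[16]=0 (border '')
j=17 s[j]='d': π[17]=0 (border '')
j=18 s[j]='c': π[18]=0 (border '')
j=19 s[j]='c': π[19]=0 (border '')
j=20 s[j]='b': π[20]=0 (border '')
j=21 s[j]='f': π[21]=1 (border 'f')
j=22 s[j]='f': π[22]=2 (border 'ff')
j=23 s[j]='c': k: 2→1→0; π[23]=0 (border '')
j=24 s[j]='a': π[24]=0 (border '')
j=25 s[j]='a': π[25]=0 (border '')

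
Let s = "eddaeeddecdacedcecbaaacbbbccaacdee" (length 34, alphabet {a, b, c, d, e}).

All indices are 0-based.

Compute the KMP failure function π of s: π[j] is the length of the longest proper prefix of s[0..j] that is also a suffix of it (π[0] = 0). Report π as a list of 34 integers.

[0, 0, 0, 0, 1, 1, 2, 3, 1, 0, 0, 0, 0, 1, 2, 0, 1, 0, 0, 0, 0, 0, 0, 0, 0, 0, 0, 0, 0, 0, 0, 0, 1, 1]

π[0] = 0
j=1 s[j]='d': π[1]=0 (border '')
j=2 s[j]='d': π[2]=0 (border '')
j=3 s[j]='a': π[3]=0 (border '')
j=4 s[j]='e': π[4]=1 (border 'e')
j=5 s[j]='e': k: 1→0; π[5]=1 (border 'e')
j=6 s[j]='d': π[6]=2 (border 'ed')
j=7 s[j]='d': π[7]=3 (border 'edd')
j=8 s[j]='e': k: 3→0; π[8]=1 (border 'e')
j=9 s[j]='c': k: 1→0; π[9]=0 (border '')
j=10 s[j]='d': π[10]=0 (border '')
j=11 s[j]='a': π[11]=0 (border '')
j=12 s[j]='c': π[12]=0 (border '')
j=13 s[j]='e': π[13]=1 (border 'e')
j=14 s[j]='d': π[14]=2 (border 'ed')
j=15 s[j]='c': k: 2→0; π[15]=0 (border '')
j=16 s[j]='e': π[16]=1 (border 'e')
j=17 s[j]='c': k: 1→0; π[17]=0 (border '')
j=18 s[j]='b': π[18]=0 (border '')
j=19 s[j]='a': π[19]=0 (border '')
j=20 s[j]='a': π[20]=0 (border '')
j=21 s[j]='a': π[21]=0 (border '')
j=22 s[j]='c': π[22]=0 (border '')
j=23 s[j]='b': π[23]=0 (border '')
j=24 s[j]='b': π[24]=0 (border '')
j=25 s[j]='b': π[25]=0 (border '')
j=26 s[j]='c': π[26]=0 (border '')
j=27 s[j]='c': π[27]=0 (border '')
j=28 s[j]='a': π[28]=0 (border '')
j=29 s[j]='a': π[29]=0 (border '')
j=30 s[j]='c': π[30]=0 (border '')
j=31 s[j]='d': π[31]=0 (border '')
j=32 s[j]='e': π[32]=1 (border 'e')
j=33 s[j]='e': k: 1→0; π[33]=1 (border 'e')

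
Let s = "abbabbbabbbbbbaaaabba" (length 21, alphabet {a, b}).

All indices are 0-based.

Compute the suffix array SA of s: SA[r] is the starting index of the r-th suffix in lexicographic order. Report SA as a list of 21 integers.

sorted suffixes:
  #0 SA[0]=20  'a'
  #1 SA[1]=14  'aaaabba'
  #2 SA[2]=15  'aaabba'
  #3 SA[3]=16  'aabba'
  #4 SA[4]=17  'abba'
  #5 SA[5]=0  'abbabbbabbbbbbaaaabba'
  #6 SA[6]=3  'abbbabbbbbbaaaabba'
  #7 SA[7]=7  'abbbbbbaaaabba'
  #8 SA[8]=19  'ba'
  #9 SA[9]=13  'baaaabba'
  #10 SA[10]=2  'babbbabbbbbbaaaabba'
  #11 SA[11]=6  'babbbbbbaaaabba'
  #12 SA[12]=18  'bba'
  #13 SA[13]=12  'bbaaaabba'
  #14 SA[14]=1  'bbabbbabbbbbbaaaabba'
  #15 SA[15]=5  'bbabbbbbbaaaabba'
  #16 SA[16]=11  'bbbaaaabba'
  #17 SA[17]=4  'bbbabbbbbbaaaabba'
  #18 SA[18]=10  'bbbbaaaabba'
  #19 SA[19]=9  'bbbbbaaaabba'
  #20 SA[20]=8  'bbbbbbaaaabba'

[20, 14, 15, 16, 17, 0, 3, 7, 19, 13, 2, 6, 18, 12, 1, 5, 11, 4, 10, 9, 8]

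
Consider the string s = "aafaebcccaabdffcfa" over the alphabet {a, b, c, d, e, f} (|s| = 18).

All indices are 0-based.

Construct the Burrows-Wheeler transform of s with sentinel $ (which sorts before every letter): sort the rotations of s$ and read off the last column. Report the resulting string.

rank  rotation             last
    0  $aafaebcccaabdffcfa  a
    1  a$aafaebcccaabdffcf  f
    2  aabdffcfa$aafaebccc  c
    3  aafaebcccaabdffcfa$  $
    4  abdffcfa$aafaebccca  a
    5  aebcccaabdffcfa$aaf  f
    6  afaebcccaabdffcfa$a  a
    7  bcccaabdffcfa$aafae  e
    8  bdffcfa$aafaebcccaa  a
    9  caabdffcfa$aafaebcc  c
   10  ccaabdffcfa$aafaebc  c
   11  cccaabdffcfa$aafaeb  b
   12  cfa$aafaebcccaabdff  f
   13  dffcfa$aafaebcccaab  b
   14  ebcccaabdffcfa$aafa  a
   15  fa$aafaebcccaabdffc  c
   16  faebcccaabdffcfa$aa  a
   17  fcfa$aafaebcccaabdf  f
   18  ffcfa$aafaebcccaabd  d

afc$afaeaccbfbacafd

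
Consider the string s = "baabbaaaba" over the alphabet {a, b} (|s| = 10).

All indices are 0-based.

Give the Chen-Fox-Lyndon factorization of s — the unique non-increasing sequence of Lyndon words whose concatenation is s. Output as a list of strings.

["b", "aabb", "aaab", "a"]

emit factor 1: 'b' (i=0, period=1)
emit factor 2: 'aabb' (i=1, period=4)
emit factor 3: 'aaab' (i=5, period=4)
emit factor 4: 'a' (i=9, period=1)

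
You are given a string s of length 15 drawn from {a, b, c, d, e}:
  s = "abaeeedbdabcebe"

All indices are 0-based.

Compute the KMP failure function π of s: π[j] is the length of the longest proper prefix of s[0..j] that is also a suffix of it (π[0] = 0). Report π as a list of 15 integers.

π[0] = 0
j=1 s[j]='b': π[1]=0 (border '')
j=2 s[j]='a': π[2]=1 (border 'a')
j=3 s[j]='e': k: 1→0; π[3]=0 (border '')
j=4 s[j]='e': π[4]=0 (border '')
j=5 s[j]='e': π[5]=0 (border '')
j=6 s[j]='d': π[6]=0 (border '')
j=7 s[j]='b': π[7]=0 (border '')
j=8 s[j]='d': π[8]=0 (border '')
j=9 s[j]='a': π[9]=1 (border 'a')
j=10 s[j]='b': π[10]=2 (border 'ab')
j=11 s[j]='c': k: 2→0; π[11]=0 (border '')
j=12 s[j]='e': π[12]=0 (border '')
j=13 s[j]='b': π[13]=0 (border '')
j=14 s[j]='e': π[14]=0 (border '')

[0, 0, 1, 0, 0, 0, 0, 0, 0, 1, 2, 0, 0, 0, 0]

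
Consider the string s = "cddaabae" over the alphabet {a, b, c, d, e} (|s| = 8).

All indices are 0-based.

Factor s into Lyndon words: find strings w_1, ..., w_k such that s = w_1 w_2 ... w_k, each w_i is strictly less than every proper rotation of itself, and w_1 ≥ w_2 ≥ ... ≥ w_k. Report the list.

["cdd", "aabae"]

emit factor 1: 'cdd' (i=0, period=3)
emit factor 2: 'aabae' (i=3, period=5)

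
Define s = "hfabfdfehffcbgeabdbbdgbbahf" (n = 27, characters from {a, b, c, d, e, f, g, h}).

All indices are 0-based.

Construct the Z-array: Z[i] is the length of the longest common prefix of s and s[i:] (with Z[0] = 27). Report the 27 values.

[27, 0, 0, 0, 0, 0, 0, 0, 2, 0, 0, 0, 0, 0, 0, 0, 0, 0, 0, 0, 0, 0, 0, 0, 0, 2, 0]

Z[0]=27
i=1: i≥r, start 0; Z[1]=0
i=2: i≥r, start 0; Z[2]=0
i=3: i≥r, start 0; Z[3]=0
i=4: i≥r, start 0; Z[4]=0
i=5: i≥r, start 0; Z[5]=0
i=6: i≥r, start 0; Z[6]=0
i=7: i≥r, start 0; Z[7]=0
i=8: i≥r, start 0; Z[8]=2 scan→box=[8,10)
i=9: min(r-i=1, Z[1]=0)=0; Z[9]=0
i=10: i≥r, start 0; Z[10]=0
i=11: i≥r, start 0; Z[11]=0
i=12: i≥r, start 0; Z[12]=0
i=13: i≥r, start 0; Z[13]=0
i=14: i≥r, start 0; Z[14]=0
i=15: i≥r, start 0; Z[15]=0
i=16: i≥r, start 0; Z[16]=0
i=17: i≥r, start 0; Z[17]=0
i=18: i≥r, start 0; Z[18]=0
i=19: i≥r, start 0; Z[19]=0
i=20: i≥r, start 0; Z[20]=0
i=21: i≥r, start 0; Z[21]=0
i=22: i≥r, start 0; Z[22]=0
i=23: i≥r, start 0; Z[23]=0
i=24: i≥r, start 0; Z[24]=0
i=25: i≥r, start 0; Z[25]=2 scan→box=[25,27)
i=26: min(r-i=1, Z[1]=0)=0; Z[26]=0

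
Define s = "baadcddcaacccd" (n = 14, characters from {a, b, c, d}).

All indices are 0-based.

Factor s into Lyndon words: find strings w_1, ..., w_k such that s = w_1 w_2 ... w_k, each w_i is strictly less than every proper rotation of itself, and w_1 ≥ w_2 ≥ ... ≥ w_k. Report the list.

["b", "aadcddc", "aacccd"]

emit factor 1: 'b' (i=0, period=1)
emit factor 2: 'aadcddc' (i=1, period=7)
emit factor 3: 'aacccd' (i=8, period=6)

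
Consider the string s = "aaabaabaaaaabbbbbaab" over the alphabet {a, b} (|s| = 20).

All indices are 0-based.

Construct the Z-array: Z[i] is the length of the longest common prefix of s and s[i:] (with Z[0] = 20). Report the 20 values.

Z[0]=20
i=1: outside box; Z[1]=2 grow→box=[1,3)
i=2: min(r-i=1, Z[1]=2)=1; Z[2]=1
i=3: outside box; Z[3]=0
i=4: outside box; Z[4]=2 grow→box=[4,6)
i=5: min(r-i=1, Z[1]=2)=1; Z[5]=1
i=6: outside box; Z[6]=0
i=7: outside box; Z[7]=3 grow→box=[7,10)
i=8: min(r-i=2, Z[1]=2)=2; Z[8]=3 grow→box=[8,11)
i=9: min(r-i=2, Z[1]=2)=2; Z[9]=4 grow→box=[9,13)
i=10: min(r-i=3, Z[1]=2)=2; Z[10]=2
i=11: min(r-i=2, Z[2]=1)=1; Z[11]=1
i=12: min(r-i=1, Z[3]=0)=0; Z[12]=0
i=13: outside box; Z[13]=0
i=14: outside box; Z[14]=0
i=15: outside box; Z[15]=0
i=16: outside box; Z[16]=0
i=17: outside box; Z[17]=2 grow→box=[17,19)
i=18: min(r-i=1, Z[1]=2)=1; Z[18]=1
i=19: outside box; Z[19]=0

[20, 2, 1, 0, 2, 1, 0, 3, 3, 4, 2, 1, 0, 0, 0, 0, 0, 2, 1, 0]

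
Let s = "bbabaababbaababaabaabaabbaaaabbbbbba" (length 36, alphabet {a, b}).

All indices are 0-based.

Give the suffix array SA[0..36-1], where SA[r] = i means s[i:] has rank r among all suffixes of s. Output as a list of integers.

sorted suffixes:
  #0 SA[0]=35  'a'
  #1 SA[1]=25  'aaaabbbbbba'
  #2 SA[2]=26  'aaabbbbbba'
  #3 SA[3]=15  'aabaabaabbaaaabbbbbba'
  #4 SA[4]=18  'aabaabbaaaabbbbbba'
  #5 SA[5]=10  'aababaabaabaabbaaaabbbbbba'
  #6 SA[6]=4  'aababbaababaabaabaabbaaaabbbbbba'
  #7 SA[7]=21  'aabbaaaabbbbbba'
  #8 SA[8]=27  'aabbbbbba'
  #9 SA[9]=13  'abaabaabaabbaaaabbbbbba'
  #10 SA[10]=16  'abaabaabbaaaabbbbbba'
  #11 SA[11]=2  'abaababbaababaabaabaabbaaaabbbbbba'
  #12 SA[12]=19  'abaabbaaaabbbbbba'
  #13 SA[13]=11  'ababaabaabaabbaaaabbbbbba'
  #14 SA[14]=5  'ababbaababaabaabaabbaaaabbbbbba'
  #15 SA[15]=22  'abbaaaabbbbbba'
  #16 SA[16]=7  'abbaababaabaabaabbaaaabbbbbba'
  #17 SA[17]=28  'abbbbbba'
  #18 SA[18]=34  'ba'
  #19 SA[19]=24  'baaaabbbbbba'
  #20 SA[20]=14  'baabaabaabbaaaabbbbbba'
  #21 SA[21]=17  'baabaabbaaaabbbbbba'
  #22 SA[22]=9  'baababaabaabaabbaaaabbbbbba'
  #23 SA[23]=3  'baababbaababaabaabaabbaaaabbbbbba'
  #24 SA[24]=20  'baabbaaaabbbbbba'
  #25 SA[25]=12  'babaabaabaabbaaaabbbbbba'
  #26 SA[26]=1  'babaababbaababaabaabaabbaaaabbbbbba'
  #27 SA[27]=6  'babbaababaabaabaabbaaaabbbbbba'
  #28 SA[28]=33  'bba'
  #29 SA[29]=23  'bbaaaabbbbbba'
  #30 SA[30]=8  'bbaababaabaabaabbaaaabbbbbba'
  #31 SA[31]=0  'bbabaababbaababaabaabaabbaaaabbbbbba'
  #32 SA[32]=32  'bbba'
  #33 SA[33]=31  'bbbba'
  #34 SA[34]=30  'bbbbba'
  #35 SA[35]=29  'bbbbbba'

[35, 25, 26, 15, 18, 10, 4, 21, 27, 13, 16, 2, 19, 11, 5, 22, 7, 28, 34, 24, 14, 17, 9, 3, 20, 12, 1, 6, 33, 23, 8, 0, 32, 31, 30, 29]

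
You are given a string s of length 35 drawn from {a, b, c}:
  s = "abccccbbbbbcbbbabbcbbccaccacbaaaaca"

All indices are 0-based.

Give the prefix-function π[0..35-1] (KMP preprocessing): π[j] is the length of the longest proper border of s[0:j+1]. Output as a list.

π[0] = 0
j=1 s[j]='b': π[1]=0 (border '')
j=2 s[j]='c': π[2]=0 (border '')
j=3 s[j]='c': π[3]=0 (border '')
j=4 s[j]='c': π[4]=0 (border '')
j=5 s[j]='c': π[5]=0 (border '')
j=6 s[j]='b': π[6]=0 (border '')
j=7 s[j]='b': π[7]=0 (border '')
j=8 s[j]='b': π[8]=0 (border '')
j=9 s[j]='b': π[9]=0 (border '')
j=10 s[j]='b': π[10]=0 (border '')
j=11 s[j]='c': π[11]=0 (border '')
j=12 s[j]='b': π[12]=0 (border '')
j=13 s[j]='b': π[13]=0 (border '')
j=14 s[j]='b': π[14]=0 (border '')
j=15 s[j]='a': π[15]=1 (border 'a')
j=16 s[j]='b': π[16]=2 (border 'ab')
j=17 s[j]='b': k: 2→0; π[17]=0 (border '')
j=18 s[j]='c': π[18]=0 (border '')
j=19 s[j]='b': π[19]=0 (border '')
j=20 s[j]='b': π[20]=0 (border '')
j=21 s[j]='c': π[21]=0 (border '')
j=22 s[j]='c': π[22]=0 (border '')
j=23 s[j]='a': π[23]=1 (border 'a')
j=24 s[j]='c': k: 1→0; π[24]=0 (border '')
j=25 s[j]='c': π[25]=0 (border '')
j=26 s[j]='a': π[26]=1 (border 'a')
j=27 s[j]='c': k: 1→0; π[27]=0 (border '')
j=28 s[j]='b': π[28]=0 (border '')
j=29 s[j]='a': π[29]=1 (border 'a')
j=30 s[j]='a': k: 1→0; π[30]=1 (border 'a')
j=31 s[j]='a': k: 1→0; π[31]=1 (border 'a')
j=32 s[j]='a': k: 1→0; π[32]=1 (border 'a')
j=33 s[j]='c': k: 1→0; π[33]=0 (border '')
j=34 s[j]='a': π[34]=1 (border 'a')

[0, 0, 0, 0, 0, 0, 0, 0, 0, 0, 0, 0, 0, 0, 0, 1, 2, 0, 0, 0, 0, 0, 0, 1, 0, 0, 1, 0, 0, 1, 1, 1, 1, 0, 1]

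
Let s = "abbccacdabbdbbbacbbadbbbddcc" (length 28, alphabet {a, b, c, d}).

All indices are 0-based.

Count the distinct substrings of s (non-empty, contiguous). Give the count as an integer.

364

sorted suffixes:
  #0 SA[0]=0  'abbccacdabbdbbbacbbadbbbddcc'
  #1 SA[1]=8  'abbdbbbacbbadbbbddcc'
  #2 SA[2]=15  'acbbadbbbddcc'
  #3 SA[3]=5  'acdabbdbbbacbbadbbbddcc'
  #4 SA[4]=19  'adbbbddcc'
  #5 SA[5]=14  'bacbbadbbbddcc'
  #6 SA[6]=18  'badbbbddcc'
  #7 SA[7]=13  'bbacbbadbbbddcc'
  #8 SA[8]=17  'bbadbbbddcc'
  #9 SA[9]=12  'bbbacbbadbbbddcc'
  #10 SA[10]=21  'bbbddcc'
  #11 SA[11]=1  'bbccacdabbdbbbacbbadbbbddcc'
  #12 SA[12]=9  'bbdbbbacbbadbbbddcc'
  #13 SA[13]=22  'bbddcc'
  #14 SA[14]=2  'bccacdabbdbbbacbbadbbbddcc'
  #15 SA[15]=10  'bdbbbacbbadbbbddcc'
  #16 SA[16]=23  'bddcc'
  #17 SA[17]=27  'c'
  #18 SA[18]=4  'cacdabbdbbbacbbadbbbddcc'
  #19 SA[19]=16  'cbbadbbbddcc'
  #20 SA[20]=26  'cc'
  #21 SA[21]=3  'ccacdabbdbbbacbbadbbbddcc'
  #22 SA[22]=6  'cdabbdbbbacbbadbbbddcc'
  #23 SA[23]=7  'dabbdbbbacbbadbbbddcc'
  #24 SA[24]=11  'dbbbacbbadbbbddcc'
  #25 SA[25]=20  'dbbbddcc'
  #26 SA[26]=25  'dcc'
  #27 SA[27]=24  'ddcc'

SA = [0, 8, 15, 5, 19, 14, 18, 13, 17, 12, 21, 1, 9, 22, 2, 10, 23, 27, 4, 16, 26, 3, 6, 7, 11, 20, 25, 24]
rank  pair      lcp
   1  s[0:],s[8:]  3  'abb'
   2  s[8:],s[15:]  1  'a'
   3  s[15:],s[5:]  2  'ac'
   4  s[5:],s[19:]  1  'a'
   5  s[19:],s[14:]  0  ''
   6  s[14:],s[18:]  2  'ba'
   7  s[18:],s[13:]  1  'b'
   8  s[13:],s[17:]  3  'bba'
   9  s[17:],s[12:]  2  'bb'
  10  s[12:],s[21:]  3  'bbb'
  11  s[21:],s[1:]  2  'bb'
  12  s[1:],s[9:]  2  'bb'
  13  s[9:],s[22:]  3  'bbd'
  14  s[22:],s[2:]  1  'b'
  15  s[2:],s[10:]  1  'b'
  16  s[10:],s[23:]  2  'bd'
  17  s[23:],s[27:]  0  ''
  18  s[27:],s[4:]  1  'c'
  19  s[4:],s[16:]  1  'c'
  20  s[16:],s[26:]  1  'c'
  21  s[26:],s[3:]  2  'cc'
  22  s[3:],s[6:]  1  'c'
  23  s[6:],s[7:]  0  ''
  24  s[7:],s[11:]  1  'd'
  25  s[11:],s[20:]  4  'dbbb'
  26  s[20:],s[25:]  1  'd'
  27  s[25:],s[24:]  1  'd'

n(n+1)/2 = 28·29/2 = 406
Σ LCP = 0 + 3 + 1 + 2 + 1 + 0 + 2 + 1 + 3 + 2 + 3 + 2 + 2 + 3 + 1 + 1 + 2 + 0 + 1 + 1 + 1 + 2 + 1 + 0 + 1 + 4 + 1 + 1 = 42
distinct = 406 − 42 = 364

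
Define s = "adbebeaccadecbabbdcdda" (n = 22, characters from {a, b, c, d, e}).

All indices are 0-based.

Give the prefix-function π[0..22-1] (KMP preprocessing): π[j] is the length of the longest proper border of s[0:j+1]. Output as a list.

[0, 0, 0, 0, 0, 0, 1, 0, 0, 1, 2, 0, 0, 0, 1, 0, 0, 0, 0, 0, 0, 1]

π[0] = 0
j=1 s[j]='d': π[1]=0 (border '')
j=2 s[j]='b': π[2]=0 (border '')
j=3 s[j]='e': π[3]=0 (border '')
j=4 s[j]='b': π[4]=0 (border '')
j=5 s[j]='e': π[5]=0 (border '')
j=6 s[j]='a': π[6]=1 (border 'a')
j=7 s[j]='c': k: 1→0; π[7]=0 (border '')
j=8 s[j]='c': π[8]=0 (border '')
j=9 s[j]='a': π[9]=1 (border 'a')
j=10 s[j]='d': π[10]=2 (border 'ad')
j=11 s[j]='e': k: 2→0; π[11]=0 (border '')
j=12 s[j]='c': π[12]=0 (border '')
j=13 s[j]='b': π[13]=0 (border '')
j=14 s[j]='a': π[14]=1 (border 'a')
j=15 s[j]='b': k: 1→0; π[15]=0 (border '')
j=16 s[j]='b': π[16]=0 (border '')
j=17 s[j]='d': π[17]=0 (border '')
j=18 s[j]='c': π[18]=0 (border '')
j=19 s[j]='d': π[19]=0 (border '')
j=20 s[j]='d': π[20]=0 (border '')
j=21 s[j]='a': π[21]=1 (border 'a')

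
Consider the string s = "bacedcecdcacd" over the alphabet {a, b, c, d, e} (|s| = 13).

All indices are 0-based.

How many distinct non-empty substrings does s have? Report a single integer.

79

rank→(start, suffix):
  0 → (10, 'acd')
  1 → (1, 'acedcecdcacd')
  2 → (0, 'bacedcecdcacd')
  3 → (9, 'cacd')
  4 → (11, 'cd')
  5 → (7, 'cdcacd')
  6 → (5, 'cecdcacd')
  7 → (2, 'cedcecdcacd')
  8 → (12, 'd')
  9 → (8, 'dcacd')
  10 → (4, 'dcecdcacd')
  11 → (6, 'ecdcacd')
  12 → (3, 'edcecdcacd')

SA = [10, 1, 0, 9, 11, 7, 5, 2, 12, 8, 4, 6, 3]
[i] adj suffixes → lcp
  [1] 10/1 → 2 ('ac')
  [2] 1/0 → 0 ('')
  [3] 0/9 → 0 ('')
  [4] 9/11 → 1 ('c')
  [5] 11/7 → 2 ('cd')
  [6] 7/5 → 1 ('c')
  [7] 5/2 → 2 ('ce')
  [8] 2/12 → 0 ('')
  [9] 12/8 → 1 ('d')
  [10] 8/4 → 2 ('dc')
  [11] 4/6 → 0 ('')
  [12] 6/3 → 1 ('e')

n(n+1)/2 = 13·14/2 = 91
Σ LCP = 0 + 2 + 0 + 0 + 1 + 2 + 1 + 2 + 0 + 1 + 2 + 0 + 1 = 12
distinct = 91 − 12 = 79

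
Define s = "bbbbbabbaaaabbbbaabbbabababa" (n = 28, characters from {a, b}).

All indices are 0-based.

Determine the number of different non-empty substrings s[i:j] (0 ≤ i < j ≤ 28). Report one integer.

rank→(start, suffix):
  0 → (27, 'a')
  1 → (8, 'aaaabbbbaabbbabababa')
  2 → (9, 'aaabbbbaabbbabababa')
  3 → (16, 'aabbbabababa')
  4 → (10, 'aabbbbaabbbabababa')
  5 → (25, 'aba')
  6 → (23, 'ababa')
  7 → (21, 'abababa')
  8 → (5, 'abbaaaabbbbaabbbabababa')
  9 → (17, 'abbbabababa')
  10 → (11, 'abbbbaabbbabababa')
  11 → (26, 'ba')
  12 → (7, 'baaaabbbbaabbbabababa')
  13 → (15, 'baabbbabababa')
  14 → (24, 'baba')
  15 → (22, 'bababa')
  16 → (20, 'babababa')
  17 → (4, 'babbaaaabbbbaabbbabababa')
  18 → (6, 'bbaaaabbbbaabbbabababa')
  19 → (14, 'bbaabbbabababa')
  20 → (19, 'bbabababa')
  21 → (3, 'bbabbaaaabbbbaabbbabababa')
  22 → (13, 'bbbaabbbabababa')
  23 → (18, 'bbbabababa')
  24 → (2, 'bbbabbaaaabbbbaabbbabababa')
  25 → (12, 'bbbbaabbbabababa')
  26 → (1, 'bbbbabbaaaabbbbaabbbabababa')
  27 → (0, 'bbbbbabbaaaabbbbaabbbabababa')

SA = [27, 8, 9, 16, 10, 25, 23, 21, 5, 17, 11, 26, 7, 15, 24, 22, 20, 4, 6, 14, 19, 3, 13, 18, 2, 12, 1, 0]
[i] adj suffixes → lcp
  [1] 27/8 → 1 ('a')
  [2] 8/9 → 3 ('aaa')
  [3] 9/16 → 2 ('aa')
  [4] 16/10 → 5 ('aabbb')
  [5] 10/25 → 1 ('a')
  [6] 25/23 → 3 ('aba')
  [7] 23/21 → 5 ('ababa')
  [8] 21/5 → 2 ('ab')
  [9] 5/17 → 3 ('abb')
  [10] 17/11 → 4 ('abbb')
  [11] 11/26 → 0 ('')
  [12] 26/7 → 2 ('ba')
  [13] 7/15 → 3 ('baa')
  [14] 15/24 → 2 ('ba')
  [15] 24/22 → 4 ('baba')
  [16] 22/20 → 6 ('bababa')
  [17] 20/4 → 3 ('bab')
  [18] 4/6 → 1 ('b')
  [19] 6/14 → 4 ('bbaa')
  [20] 14/19 → 3 ('bba')
  [21] 19/3 → 4 ('bbab')
  [22] 3/13 → 2 ('bb')
  [23] 13/18 → 4 ('bbba')
  [24] 18/2 → 5 ('bbbab')
  [25] 2/12 → 3 ('bbb')
  [26] 12/1 → 5 ('bbbba')
  [27] 1/0 → 4 ('bbbb')

n(n+1)/2 = 28·29/2 = 406
Σ LCP = 0 + 1 + 3 + 2 + 5 + 1 + 3 + 5 + 2 + 3 + 4 + 0 + 2 + 3 + 2 + 4 + 6 + 3 + 1 + 4 + 3 + 4 + 2 + 4 + 5 + 3 + 5 + 4 = 84
distinct = 406 − 84 = 322

322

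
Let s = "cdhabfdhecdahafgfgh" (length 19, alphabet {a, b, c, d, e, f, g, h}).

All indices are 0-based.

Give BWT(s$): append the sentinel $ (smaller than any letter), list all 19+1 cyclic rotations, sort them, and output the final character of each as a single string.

hhhdae$ccfhbagffgdad

rank  rotation              last
    0  $cdhabfdhecdahafgfgh  h
    1  abfdhecdahafgfgh$cdh  h
    2  afgfgh$cdhabfdhecdah  h
    3  ahafgfgh$cdhabfdhecd  d
    4  bfdhecdahafgfgh$cdha  a
    5  cdahafgfgh$cdhabfdhe  e
    6  cdhabfdhecdahafgfgh$  $
    7  dahafgfgh$cdhabfdhec  c
    8  dhabfdhecdahafgfgh$c  c
    9  dhecdahafgfgh$cdhabf  f
   10  ecdahafgfgh$cdhabfdh  h
   11  fdhecdahafgfgh$cdhab  b
   12  fgfgh$cdhabfdhecdaha  a
   13  fgh$cdhabfdhecdahafg  g
   14  gfgh$cdhabfdhecdahaf  f
   15  gh$cdhabfdhecdahafgf  f
   16  h$cdhabfdhecdahafgfg  g
   17  habfdhecdahafgfgh$cd  d
   18  hafgfgh$cdhabfdhecda  a
   19  hecdahafgfgh$cdhabfd  d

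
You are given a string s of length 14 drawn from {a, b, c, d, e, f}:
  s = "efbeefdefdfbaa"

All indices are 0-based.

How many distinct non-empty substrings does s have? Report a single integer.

91

rank | idx | suffix
   0 |  13 | a
   1 |  12 | aa
   2 |  11 | baa
   3 |   2 | beefdefdfbaa
   4 |   6 | defdfbaa
   5 |   9 | dfbaa
   6 |   3 | eefdefdfbaa
   7 |   0 | efbeefdefdfbaa
   8 |   4 | efdefdfbaa
   9 |   7 | efdfbaa
  10 |  10 | fbaa
  11 |   1 | fbeefdefdfbaa
  12 |   5 | fdefdfbaa
  13 |   8 | fdfbaa

SA = [13, 12, 11, 2, 6, 9, 3, 0, 4, 7, 10, 1, 5, 8]
[i] adj suffixes → lcp
  [1] 13/12 → 1 ('a')
  [2] 12/11 → 0 ('')
  [3] 11/2 → 1 ('b')
  [4] 2/6 → 0 ('')
  [5] 6/9 → 1 ('d')
  [6] 9/3 → 0 ('')
  [7] 3/0 → 1 ('e')
  [8] 0/4 → 2 ('ef')
  [9] 4/7 → 3 ('efd')
  [10] 7/10 → 0 ('')
  [11] 10/1 → 2 ('fb')
  [12] 1/5 → 1 ('f')
  [13] 5/8 → 2 ('fd')

n(n+1)/2 = 14·15/2 = 105
Σ LCP = 0 + 1 + 0 + 1 + 0 + 1 + 0 + 1 + 2 + 3 + 0 + 2 + 1 + 2 = 14
distinct = 105 − 14 = 91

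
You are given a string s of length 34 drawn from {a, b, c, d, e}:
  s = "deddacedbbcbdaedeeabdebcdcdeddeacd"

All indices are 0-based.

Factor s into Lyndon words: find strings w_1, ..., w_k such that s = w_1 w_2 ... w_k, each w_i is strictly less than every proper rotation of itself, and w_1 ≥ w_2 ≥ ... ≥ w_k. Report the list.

emit factor 1: 'de' (i=0, period=2)
emit factor 2: 'd' (i=2, period=1)
emit factor 3: 'd' (i=3, period=1)
emit factor 4: 'acedbbcbdaedee' (i=4, period=14)
emit factor 5: 'abdebcdcdeddeacd' (i=18, period=16)

["de", "d", "d", "acedbbcbdaedee", "abdebcdcdeddeacd"]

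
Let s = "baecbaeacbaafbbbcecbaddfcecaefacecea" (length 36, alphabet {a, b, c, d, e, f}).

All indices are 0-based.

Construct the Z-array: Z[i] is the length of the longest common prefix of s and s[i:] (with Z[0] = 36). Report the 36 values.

[36, 0, 0, 0, 3, 0, 0, 0, 0, 2, 0, 0, 0, 1, 1, 1, 0, 0, 0, 2, 0, 0, 0, 0, 0, 0, 0, 0, 0, 0, 0, 0, 0, 0, 0, 0]

Z[0]=36
i=1: outside box; Z[1]=0
i=2: outside box; Z[2]=0
i=3: outside box; Z[3]=0
i=4: outside box; Z[4]=3 extend→box=[4,7)
i=5: min(r-i=2, Z[1]=0)=0; Z[5]=0
i=6: min(r-i=1, Z[2]=0)=0; Z[6]=0
i=7: outside box; Z[7]=0
i=8: outside box; Z[8]=0
i=9: outside box; Z[9]=2 extend→box=[9,11)
i=10: min(r-i=1, Z[1]=0)=0; Z[10]=0
i=11: outside box; Z[11]=0
i=12: outside box; Z[12]=0
i=13: outside box; Z[13]=1 extend→box=[13,14)
i=14: outside box; Z[14]=1 extend→box=[14,15)
i=15: outside box; Z[15]=1 extend→box=[15,16)
i=16: outside box; Z[16]=0
i=17: outside box; Z[17]=0
i=18: outside box; Z[18]=0
i=19: outside box; Z[19]=2 extend→box=[19,21)
i=20: min(r-i=1, Z[1]=0)=0; Z[20]=0
i=21: outside box; Z[21]=0
i=22: outside box; Z[22]=0
i=23: outside box; Z[23]=0
i=24: outside box; Z[24]=0
i=25: outside box; Z[25]=0
i=26: outside box; Z[26]=0
i=27: outside box; Z[27]=0
i=28: outside box; Z[28]=0
i=29: outside box; Z[29]=0
i=30: outside box; Z[30]=0
i=31: outside box; Z[31]=0
i=32: outside box; Z[32]=0
i=33: outside box; Z[33]=0
i=34: outside box; Z[34]=0
i=35: outside box; Z[35]=0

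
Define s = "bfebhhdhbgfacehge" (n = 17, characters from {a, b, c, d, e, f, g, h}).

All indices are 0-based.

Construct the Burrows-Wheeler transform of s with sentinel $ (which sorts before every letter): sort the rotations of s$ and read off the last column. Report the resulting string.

rank  rotation            last
    0  $bfebhhdhbgfacehge  e
    1  acehge$bfebhhdhbgf  f
    2  bfebhhdhbgfacehge$  $
    3  bgfacehge$bfebhhdh  h
    4  bhhdhbgfacehge$bfe  e
    5  cehge$bfebhhdhbgfa  a
    6  dhbgfacehge$bfebhh  h
    7  e$bfebhhdhbgfacehg  g
    8  ebhhdhbgfacehge$bf  f
    9  ehge$bfebhhdhbgfac  c
   10  facehge$bfebhhdhbg  g
   11  febhhdhbgfacehge$b  b
   12  ge$bfebhhdhbgfaceh  h
   13  gfacehge$bfebhhdhb  b
   14  hbgfacehge$bfebhhd  d
   15  hdhbgfacehge$bfebh  h
   16  hge$bfebhhdhbgface  e
   17  hhdhbgfacehge$bfeb  b

ef$heahgfcgbhbdheb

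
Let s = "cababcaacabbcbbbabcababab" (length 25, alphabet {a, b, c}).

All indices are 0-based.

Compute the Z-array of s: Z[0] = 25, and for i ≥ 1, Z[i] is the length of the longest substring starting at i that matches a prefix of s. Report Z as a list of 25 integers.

Z[0]=25
i=1: outside box; Z[1]=0
i=2: outside box; Z[2]=0
i=3: outside box; Z[3]=0
i=4: outside box; Z[4]=0
i=5: outside box; Z[5]=2 scan→box=[5,7)
i=6: min(r-i=1, Z[1]=0)=0; Z[6]=0
i=7: outside box; Z[7]=0
i=8: outside box; Z[8]=3 scan→box=[8,11)
i=9: min(r-i=2, Z[1]=0)=0; Z[9]=0
i=10: min(r-i=1, Z[2]=0)=0; Z[10]=0
i=11: outside box; Z[11]=0
i=12: outside box; Z[12]=1 scan→box=[12,13)
i=13: outside box; Z[13]=0
i=14: outside box; Z[14]=0
i=15: outside box; Z[15]=0
i=16: outside box; Z[16]=0
i=17: outside box; Z[17]=0
i=18: outside box; Z[18]=5 scan→box=[18,23)
i=19: min(r-i=4, Z[1]=0)=0; Z[19]=0
i=20: min(r-i=3, Z[2]=0)=0; Z[20]=0
i=21: min(r-i=2, Z[3]=0)=0; Z[21]=0
i=22: min(r-i=1, Z[4]=0)=0; Z[22]=0
i=23: outside box; Z[23]=0
i=24: outside box; Z[24]=0

[25, 0, 0, 0, 0, 2, 0, 0, 3, 0, 0, 0, 1, 0, 0, 0, 0, 0, 5, 0, 0, 0, 0, 0, 0]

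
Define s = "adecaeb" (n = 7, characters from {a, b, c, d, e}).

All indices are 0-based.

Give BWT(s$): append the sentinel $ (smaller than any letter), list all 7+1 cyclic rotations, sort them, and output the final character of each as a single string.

b$ceeaad

rank  rotation  last
    0  $adecaeb  b
    1  adecaeb$  $
    2  aeb$adec  c
    3  b$adecae  e
    4  caeb$ade  e
    5  decaeb$a  a
    6  eb$adeca  a
    7  ecaeb$ad  d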